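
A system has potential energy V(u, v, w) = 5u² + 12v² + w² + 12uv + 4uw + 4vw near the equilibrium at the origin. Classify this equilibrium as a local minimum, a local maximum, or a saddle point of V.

local minimum

The Hessian at the origin is H = [[10, 12, 4], [12, 24, 4], [4, 4, 2]].
An LDLᵀ factorisation of H has diagonal entries 10, 48/5, 1/3.
So there are 3 positive pivots.
H is positive definite, so the origin is a strict local minimum.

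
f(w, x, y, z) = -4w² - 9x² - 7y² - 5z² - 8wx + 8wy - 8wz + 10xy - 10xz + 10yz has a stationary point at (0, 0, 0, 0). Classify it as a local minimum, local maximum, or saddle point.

The Hessian at the origin is H = [[-8, -8, 8, -8], [-8, -18, 10, -10], [8, 10, -14, 10], [-8, -10, 10, -10]].
Row-reducing H symmetrically gives the diagonal entries -8, -10, -28/5, -8/7.
That gives 4 negative pivots.
H is negative definite, so the origin is a strict local maximum.

local maximum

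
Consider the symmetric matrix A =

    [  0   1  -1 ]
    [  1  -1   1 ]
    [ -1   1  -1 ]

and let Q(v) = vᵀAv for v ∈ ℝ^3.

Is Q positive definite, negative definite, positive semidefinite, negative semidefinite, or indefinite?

A is congruent to a diagonal matrix with 1 positive, 1 negative and 1 zero entries, so Q is indefinite.

indefinite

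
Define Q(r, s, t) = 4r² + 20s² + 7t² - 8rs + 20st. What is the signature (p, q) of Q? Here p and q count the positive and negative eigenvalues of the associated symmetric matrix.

Write A = [[4, -4, 0], [-4, 20, 10], [0, 10, 7]].
Congruent diagonalization of A (simultaneous row and column reduction) yields pivots 4, 16, 3/4.
Counting signs: 3 positive.

(3, 0)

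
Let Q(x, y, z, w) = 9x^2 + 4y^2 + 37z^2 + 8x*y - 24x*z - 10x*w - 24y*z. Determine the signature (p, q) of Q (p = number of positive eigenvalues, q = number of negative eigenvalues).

The symmetric matrix is A = [[9, 4, -12, -5], [4, 4, -12, 0], [-12, -12, 37, 0], [-5, 0, 0, 0]].
Congruent diagonalization of A (simultaneous row and column reduction) yields pivots 9, 20/9, 1, -5.
Counting signs: 3 positive, 1 negative.

(3, 1)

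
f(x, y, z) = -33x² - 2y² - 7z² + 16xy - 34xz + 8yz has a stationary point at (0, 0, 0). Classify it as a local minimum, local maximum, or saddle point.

saddle point

The Hessian at the origin is H = [[-66, 16, -34], [16, -4, 8], [-34, 8, -14]].
Row-reducing H symmetrically gives the diagonal entries -66, -4/33, 4.
Counting signs: 1 positive, 2 negative.
H is indefinite, so the origin is a saddle point.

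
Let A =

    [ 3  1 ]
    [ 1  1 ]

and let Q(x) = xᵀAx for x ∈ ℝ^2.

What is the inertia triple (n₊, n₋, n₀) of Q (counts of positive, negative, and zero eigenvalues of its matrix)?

Symmetric row and column elimination reduces A to a congruent diagonal form with pivots 3, 2/3.
So there are 2 positive pivots.

(2, 0, 0)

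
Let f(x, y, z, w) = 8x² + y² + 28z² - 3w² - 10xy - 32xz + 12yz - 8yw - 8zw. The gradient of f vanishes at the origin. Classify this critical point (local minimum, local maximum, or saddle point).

saddle point

The Hessian at the origin is H = [[16, -10, -32, 0], [-10, 2, 12, -8], [-32, 12, 56, -8], [0, -8, -8, -6]].
Row-reducing H symmetrically gives the diagonal entries 16, -17/4, 120/17, 2.
That gives 3 positive, 1 negative pivots.
H is indefinite, so the origin is a saddle point.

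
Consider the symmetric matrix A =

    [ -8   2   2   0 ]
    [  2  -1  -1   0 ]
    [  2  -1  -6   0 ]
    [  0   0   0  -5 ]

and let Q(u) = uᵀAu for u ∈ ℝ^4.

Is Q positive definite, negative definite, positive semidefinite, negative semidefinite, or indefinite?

Leading principal minors: Δ_1 = -8, Δ_2 = 4, Δ_3 = -20, Δ_4 = 100.
The signs alternate starting with Δ_1 < 0, so by Sylvester's criterion Q is negative definite.

negative definite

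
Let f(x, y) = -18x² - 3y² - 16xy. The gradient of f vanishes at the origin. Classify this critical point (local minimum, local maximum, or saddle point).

The Hessian at the origin is H = [[-36, -16], [-16, -6]].
det H = -36·-6 − (-16)² = -40 < 0, so H is indefinite.
Therefore the origin is a saddle point.

saddle point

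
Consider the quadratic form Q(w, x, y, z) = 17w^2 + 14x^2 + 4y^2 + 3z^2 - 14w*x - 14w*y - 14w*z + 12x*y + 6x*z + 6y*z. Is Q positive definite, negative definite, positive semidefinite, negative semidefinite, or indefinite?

The symmetric matrix of Q is A = [[17, -7, -7, -7], [-7, 14, 6, 3], [-7, 6, 4, 3], [-7, 3, 3, 3]].
Leading principal minors: Δ_1 = 17, Δ_2 = 189, Δ_3 = 46, Δ_4 = 4.
All leading principal minors are positive, so by Sylvester's criterion Q is positive definite.

positive definite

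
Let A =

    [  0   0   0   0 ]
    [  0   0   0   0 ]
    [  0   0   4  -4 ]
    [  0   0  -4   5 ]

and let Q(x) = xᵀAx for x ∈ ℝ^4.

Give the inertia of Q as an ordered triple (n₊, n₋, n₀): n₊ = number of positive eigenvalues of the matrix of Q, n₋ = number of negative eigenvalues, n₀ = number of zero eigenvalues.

Row-reducing A symmetrically gives the diagonal entries 0, 0, 4, 1.
Counting signs: 2 positive, 2 zero.

(2, 0, 2)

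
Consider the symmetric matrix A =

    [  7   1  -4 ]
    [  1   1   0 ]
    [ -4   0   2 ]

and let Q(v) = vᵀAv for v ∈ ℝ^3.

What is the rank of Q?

Applying the same elementary operations to the rows and columns of A produces a congruent diagonal matrix with entries 7, 6/7, -2/3.
That gives 2 positive, 1 negative pivots.
The rank is the number of nonzero pivots: 3.

3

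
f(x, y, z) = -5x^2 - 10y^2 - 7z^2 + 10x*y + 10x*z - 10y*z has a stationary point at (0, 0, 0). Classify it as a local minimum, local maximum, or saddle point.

local maximum

The Hessian at the origin is H = [[-10, 10, 10], [10, -20, -10], [10, -10, -14]].
Row-reducing H symmetrically gives the diagonal entries -10, -10, -4.
Counting signs: 3 negative.
H is negative definite, so the origin is a strict local maximum.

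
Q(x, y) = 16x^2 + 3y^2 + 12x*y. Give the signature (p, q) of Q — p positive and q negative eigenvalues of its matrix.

(2, 0)

The associated matrix is A = [[16, 6], [6, 3]].
Applying the same elementary operations to the rows and columns of A produces a congruent diagonal matrix with entries 16, 3/4.
That gives 2 positive pivots.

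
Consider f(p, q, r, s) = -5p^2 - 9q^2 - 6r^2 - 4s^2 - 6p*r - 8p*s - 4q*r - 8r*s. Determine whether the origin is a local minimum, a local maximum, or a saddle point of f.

The Hessian at the origin is H = [[-10, 0, -6, -8], [0, -18, -4, 0], [-6, -4, -12, -8], [-8, 0, -8, -8]].
Row-reducing H symmetrically gives the diagonal entries -10, -18, -338/45, -40/169.
So there are 4 negative pivots.
H is negative definite, so the origin is a strict local maximum.

local maximum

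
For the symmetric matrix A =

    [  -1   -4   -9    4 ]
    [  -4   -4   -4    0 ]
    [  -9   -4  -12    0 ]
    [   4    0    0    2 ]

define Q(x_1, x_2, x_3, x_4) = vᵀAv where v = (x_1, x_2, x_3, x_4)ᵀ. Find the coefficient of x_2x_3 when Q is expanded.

The coefficient of x_2x_3 is A[2,3] + A[3,2] = 2·(-4) = -8.

-8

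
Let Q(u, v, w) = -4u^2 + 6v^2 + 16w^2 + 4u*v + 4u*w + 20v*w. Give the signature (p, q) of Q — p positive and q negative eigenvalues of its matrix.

(1, 2)

The symmetric matrix is A = [[-4, 2, 2], [2, 6, 10], [2, 10, 16]].
Applying the same elementary operations to the rows and columns of A produces a congruent diagonal matrix with entries -4, 7, -2/7.
That gives 1 positive, 2 negative pivots.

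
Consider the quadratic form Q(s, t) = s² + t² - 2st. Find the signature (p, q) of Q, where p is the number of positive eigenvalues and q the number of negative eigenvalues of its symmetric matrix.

(1, 0)

The associated matrix is A = [[1, -1], [-1, 1]].
Row-reducing A symmetrically gives the diagonal entries 1, 0.
Counting signs: 1 positive, 1 zero.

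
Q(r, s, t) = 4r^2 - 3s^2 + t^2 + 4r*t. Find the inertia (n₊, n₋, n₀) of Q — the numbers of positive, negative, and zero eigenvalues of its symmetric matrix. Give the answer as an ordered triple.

(1, 1, 1)

Write A = [[4, 0, 2], [0, -3, 0], [2, 0, 1]].
Applying the same elementary operations to the rows and columns of A produces a congruent diagonal matrix with entries 4, -3, 0.
Counting signs: 1 positive, 1 negative, 1 zero.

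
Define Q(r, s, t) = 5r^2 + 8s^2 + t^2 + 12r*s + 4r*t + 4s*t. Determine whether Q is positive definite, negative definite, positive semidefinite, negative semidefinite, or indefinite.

positive semidefinite

The associated matrix is A = [[5, 6, 2], [6, 8, 2], [2, 2, 1]].
Congruent diagonalization of A (simultaneous row and column reduction) yields pivots 5, 4/5, 0.
That gives 2 positive, 1 zero pivots.
Hence Q is positive semidefinite.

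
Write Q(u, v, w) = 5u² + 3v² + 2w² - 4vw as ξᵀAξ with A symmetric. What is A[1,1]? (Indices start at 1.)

The coefficient of u² in Q is 5, and that is exactly A[1,1].

5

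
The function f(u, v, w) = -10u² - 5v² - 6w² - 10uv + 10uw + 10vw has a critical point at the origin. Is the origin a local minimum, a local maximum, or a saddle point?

The Hessian at the origin is H = [[-20, -10, 10], [-10, -10, 10], [10, 10, -12]].
Applying the same elementary operations to the rows and columns of H produces a congruent diagonal matrix with entries -20, -5, -2.
That gives 3 negative pivots.
H is negative definite, so the origin is a strict local maximum.

local maximum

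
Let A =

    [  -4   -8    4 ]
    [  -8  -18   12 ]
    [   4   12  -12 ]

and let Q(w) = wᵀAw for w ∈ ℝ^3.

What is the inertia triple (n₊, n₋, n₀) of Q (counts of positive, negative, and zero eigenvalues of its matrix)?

(0, 2, 1)

Applying the same elementary operations to the rows and columns of A produces a congruent diagonal matrix with entries -4, -2, 0.
So there are 2 negative, 1 zero pivots.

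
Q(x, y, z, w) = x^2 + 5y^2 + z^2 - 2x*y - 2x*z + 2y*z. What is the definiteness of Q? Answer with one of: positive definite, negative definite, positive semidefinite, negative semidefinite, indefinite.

positive semidefinite

The symmetric matrix is A = [[1, -1, -1, 0], [-1, 5, 1, 0], [-1, 1, 1, 0], [0, 0, 0, 0]].
Applying the same elementary operations to the rows and columns of A produces a congruent diagonal matrix with entries 1, 4, 0, 0.
That gives 2 positive, 2 zero pivots.
Hence Q is positive semidefinite.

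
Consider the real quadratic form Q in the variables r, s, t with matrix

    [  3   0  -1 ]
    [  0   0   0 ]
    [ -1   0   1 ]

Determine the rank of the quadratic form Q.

2

Applying the same elementary operations to the rows and columns of A produces a congruent diagonal matrix with entries 3, 0, 2/3.
Counting signs: 2 positive, 1 zero.
The rank is the number of nonzero pivots: 2.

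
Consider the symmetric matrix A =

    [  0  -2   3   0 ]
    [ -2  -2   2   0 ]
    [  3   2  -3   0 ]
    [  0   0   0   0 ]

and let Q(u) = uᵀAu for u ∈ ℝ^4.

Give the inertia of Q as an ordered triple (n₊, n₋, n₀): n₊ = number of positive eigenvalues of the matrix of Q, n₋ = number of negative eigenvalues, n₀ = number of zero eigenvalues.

(1, 2, 1)

By Sylvester's law of inertia any congruent diagonalization of A has 1 positive, 2 negative and 1 zero entries.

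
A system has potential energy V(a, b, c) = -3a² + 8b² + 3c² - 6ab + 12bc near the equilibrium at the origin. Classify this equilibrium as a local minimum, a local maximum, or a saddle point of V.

saddle point

The Hessian at the origin is H = [[-6, -6, 0], [-6, 16, 12], [0, 12, 6]].
An LDLᵀ factorisation of H has diagonal entries -6, 22, -6/11.
So there are 1 positive, 2 negative pivots.
H is indefinite, so the origin is a saddle point.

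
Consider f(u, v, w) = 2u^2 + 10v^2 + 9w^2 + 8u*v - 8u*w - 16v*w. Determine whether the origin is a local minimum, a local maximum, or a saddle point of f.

The Hessian at the origin is H = [[4, 8, -8], [8, 20, -16], [-8, -16, 18]].
Row-reducing H symmetrically gives the diagonal entries 4, 4, 2.
That gives 3 positive pivots.
H is positive definite, so the origin is a strict local minimum.

local minimum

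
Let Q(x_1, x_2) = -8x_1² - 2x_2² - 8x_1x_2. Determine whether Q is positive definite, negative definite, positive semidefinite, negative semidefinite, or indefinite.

The symmetric matrix of Q is [[-8, -4], [-4, -2]].
For the 2×2 matrix [[-8, -4], [-4, -2]]: det = -8·-2 − (-4)² = 0, trace = -10.
det = 0 so one eigenvalue is zero; the form is semidefinite with the sign of the trace.

negative semidefinite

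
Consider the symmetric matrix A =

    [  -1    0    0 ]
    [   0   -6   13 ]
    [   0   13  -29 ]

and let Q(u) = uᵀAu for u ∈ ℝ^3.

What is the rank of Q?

Row-reducing A symmetrically gives the diagonal entries -1, -6, -5/6.
That gives 3 negative pivots.
The rank is the number of nonzero pivots: 3.

3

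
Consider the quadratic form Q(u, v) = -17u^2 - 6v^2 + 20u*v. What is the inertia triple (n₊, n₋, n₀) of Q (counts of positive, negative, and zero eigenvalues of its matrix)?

(0, 2, 0)

The symmetric matrix is A = [[-17, 10], [10, -6]].
Row-reducing A symmetrically gives the diagonal entries -17, -2/17.
So there are 2 negative pivots.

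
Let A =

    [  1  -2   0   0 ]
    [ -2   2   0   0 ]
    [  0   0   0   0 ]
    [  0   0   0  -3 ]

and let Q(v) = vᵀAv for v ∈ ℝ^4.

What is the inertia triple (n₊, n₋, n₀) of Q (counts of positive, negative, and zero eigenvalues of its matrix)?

Applying the same elementary operations to the rows and columns of A produces a congruent diagonal matrix with entries 1, -2, 0, -3.
That gives 1 positive, 2 negative, 1 zero pivots.

(1, 2, 1)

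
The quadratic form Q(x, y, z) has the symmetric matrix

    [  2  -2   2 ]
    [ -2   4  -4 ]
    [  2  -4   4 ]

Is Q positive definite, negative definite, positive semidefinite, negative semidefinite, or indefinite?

Row-reducing A symmetrically gives the diagonal entries 2, 2, 0.
So there are 2 positive, 1 zero pivots.
Hence Q is positive semidefinite.

positive semidefinite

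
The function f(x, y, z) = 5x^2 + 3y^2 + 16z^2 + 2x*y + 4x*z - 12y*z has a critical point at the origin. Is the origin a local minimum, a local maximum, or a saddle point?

The Hessian at the origin is H = [[10, 2, 4], [2, 6, -12], [4, -12, 32]].
Symmetric row and column elimination reduces H to a congruent diagonal form with pivots 10, 28/5, 8/7.
That gives 3 positive pivots.
H is positive definite, so the origin is a strict local minimum.

local minimum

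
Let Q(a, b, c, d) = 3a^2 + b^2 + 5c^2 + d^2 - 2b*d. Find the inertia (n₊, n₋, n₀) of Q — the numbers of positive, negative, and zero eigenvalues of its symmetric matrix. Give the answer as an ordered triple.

Write A = [[3, 0, 0, 0], [0, 1, 0, -1], [0, 0, 5, 0], [0, -1, 0, 1]].
Row-reducing A symmetrically gives the diagonal entries 3, 1, 5, 0.
So there are 3 positive, 1 zero pivots.

(3, 0, 1)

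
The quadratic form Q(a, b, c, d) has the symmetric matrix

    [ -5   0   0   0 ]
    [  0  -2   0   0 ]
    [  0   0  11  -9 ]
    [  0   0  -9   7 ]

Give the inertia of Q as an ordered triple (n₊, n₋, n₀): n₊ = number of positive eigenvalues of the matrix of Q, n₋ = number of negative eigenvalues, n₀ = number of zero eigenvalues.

(1, 3, 0)

Symmetric row and column elimination reduces A to a congruent diagonal form with pivots -5, -2, 11, -4/11.
So there are 1 positive, 3 negative pivots.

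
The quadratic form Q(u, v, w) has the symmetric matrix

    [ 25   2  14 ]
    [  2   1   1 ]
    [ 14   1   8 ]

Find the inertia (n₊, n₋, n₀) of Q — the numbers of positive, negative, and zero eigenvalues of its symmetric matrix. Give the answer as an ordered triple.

Congruent diagonalization of A (simultaneous row and column reduction) yields pivots 25, 21/25, 1/7.
That gives 3 positive pivots.

(3, 0, 0)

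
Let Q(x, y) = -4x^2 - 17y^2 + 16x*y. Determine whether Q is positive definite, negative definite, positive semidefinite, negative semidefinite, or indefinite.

The symmetric matrix of Q is [[-4, 8], [8, -17]].
For the 2×2 matrix [[-4, 8], [8, -17]]: det = -4·-17 − (8)² = 4, trace = -21.
det > 0 so both eigenvalues share the sign of the trace; trace = -21 < 0 ⇒ both negative.

negative definite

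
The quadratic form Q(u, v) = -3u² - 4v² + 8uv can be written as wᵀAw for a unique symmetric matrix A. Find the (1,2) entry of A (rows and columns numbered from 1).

4

The coefficient of u·v in Q is 8. For a symmetric A this equals A[1,2] + A[2,1] = 2·A[1,2].
So A[1,2] = 8/2 = 4.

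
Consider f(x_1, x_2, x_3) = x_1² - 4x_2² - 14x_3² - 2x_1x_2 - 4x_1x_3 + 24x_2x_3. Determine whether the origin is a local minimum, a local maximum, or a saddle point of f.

The Hessian at the origin is H = [[2, -2, -4], [-2, -8, 24], [-4, 24, -28]].
Row-reducing H symmetrically gives the diagonal entries 2, -10, 4.
Counting signs: 2 positive, 1 negative.
H is indefinite, so the origin is a saddle point.

saddle point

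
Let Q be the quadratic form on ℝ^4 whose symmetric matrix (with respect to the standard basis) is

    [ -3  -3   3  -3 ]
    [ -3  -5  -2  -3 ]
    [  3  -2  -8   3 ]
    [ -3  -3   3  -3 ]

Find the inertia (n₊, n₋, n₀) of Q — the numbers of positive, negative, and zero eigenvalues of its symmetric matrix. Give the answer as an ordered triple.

(1, 2, 1)

Applying the same elementary operations to the rows and columns of A produces a congruent diagonal matrix with entries -3, -2, 15/2, 0.
Counting signs: 1 positive, 2 negative, 1 zero.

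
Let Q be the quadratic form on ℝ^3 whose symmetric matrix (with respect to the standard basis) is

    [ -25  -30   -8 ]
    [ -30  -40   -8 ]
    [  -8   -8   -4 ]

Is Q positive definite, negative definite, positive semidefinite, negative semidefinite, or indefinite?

An LDLᵀ factorisation of A has diagonal entries -25, -4, -4/5.
That gives 3 negative pivots.
Hence Q is negative definite.

negative definite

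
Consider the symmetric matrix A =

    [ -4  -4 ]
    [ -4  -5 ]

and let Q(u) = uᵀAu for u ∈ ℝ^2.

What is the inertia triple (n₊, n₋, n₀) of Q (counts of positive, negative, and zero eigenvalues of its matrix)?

Congruent diagonalization of A (simultaneous row and column reduction) yields pivots -4, -1.
So there are 2 negative pivots.

(0, 2, 0)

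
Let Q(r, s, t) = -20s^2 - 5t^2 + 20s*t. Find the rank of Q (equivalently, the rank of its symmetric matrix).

1

The symmetric matrix is A = [[0, 0, 0], [0, -20, 10], [0, 10, -5]].
Applying the same elementary operations to the rows and columns of A produces a congruent diagonal matrix with entries 0, -20, 0.
That gives 1 negative, 2 zero pivots.
The rank is the number of nonzero pivots: 1.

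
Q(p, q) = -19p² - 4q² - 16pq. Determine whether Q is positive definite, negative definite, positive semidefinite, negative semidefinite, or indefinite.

The symmetric matrix of Q is A = [[-19, -8], [-8, -4]].
Leading principal minors: Δ_1 = -19, Δ_2 = 12.
The signs alternate starting with Δ_1 < 0, so by Sylvester's criterion Q is negative definite.

negative definite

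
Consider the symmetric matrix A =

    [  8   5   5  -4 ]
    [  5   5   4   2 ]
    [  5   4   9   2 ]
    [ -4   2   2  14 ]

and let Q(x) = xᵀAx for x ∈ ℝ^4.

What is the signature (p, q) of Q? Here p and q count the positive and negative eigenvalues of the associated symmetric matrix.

Symmetric row and column elimination reduces A to a congruent diagonal form with pivots 8, 15/8, 82/15, 6/41.
Counting signs: 4 positive.

(4, 0)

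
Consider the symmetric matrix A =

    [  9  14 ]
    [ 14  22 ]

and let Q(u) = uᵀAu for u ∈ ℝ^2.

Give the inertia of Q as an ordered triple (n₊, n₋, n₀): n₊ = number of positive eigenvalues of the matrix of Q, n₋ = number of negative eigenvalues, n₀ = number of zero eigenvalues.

Applying the same elementary operations to the rows and columns of A produces a congruent diagonal matrix with entries 9, 2/9.
So there are 2 positive pivots.

(2, 0, 0)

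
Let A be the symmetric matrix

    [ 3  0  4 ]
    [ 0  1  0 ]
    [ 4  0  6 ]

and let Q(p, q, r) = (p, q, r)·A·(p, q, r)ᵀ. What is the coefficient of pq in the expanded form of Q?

The coefficient of pq is A[1,2] + A[2,1] = 2·0 = 0.

0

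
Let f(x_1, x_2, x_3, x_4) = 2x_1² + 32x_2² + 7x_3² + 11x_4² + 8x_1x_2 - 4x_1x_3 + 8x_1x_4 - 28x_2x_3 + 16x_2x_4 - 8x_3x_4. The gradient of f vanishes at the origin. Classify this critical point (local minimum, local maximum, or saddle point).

The Hessian at the origin is H = [[4, 8, -4, 8], [8, 64, -28, 16], [-4, -28, 14, -8], [8, 16, -8, 22]].
Symmetric row and column elimination reduces H to a congruent diagonal form with pivots 4, 48, 5/3, 6.
So there are 4 positive pivots.
H is positive definite, so the origin is a strict local minimum.

local minimum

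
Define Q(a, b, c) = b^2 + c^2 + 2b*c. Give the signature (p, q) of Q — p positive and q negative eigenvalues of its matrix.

The associated matrix is A = [[0, 0, 0], [0, 1, 1], [0, 1, 1]].
Congruent diagonalization of A (simultaneous row and column reduction) yields pivots 0, 1, 0.
So there are 1 positive, 2 zero pivots.

(1, 0)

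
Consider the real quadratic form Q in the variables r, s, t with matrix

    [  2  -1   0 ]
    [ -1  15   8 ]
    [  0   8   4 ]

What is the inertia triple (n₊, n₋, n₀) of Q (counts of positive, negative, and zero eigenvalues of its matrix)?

Row-reducing A symmetrically gives the diagonal entries 2, 29/2, -12/29.
That gives 2 positive, 1 negative pivots.

(2, 1, 0)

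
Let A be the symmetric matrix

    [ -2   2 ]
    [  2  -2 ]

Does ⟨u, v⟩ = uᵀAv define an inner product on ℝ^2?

For the 2×2 matrix [[-2, 2], [2, -2]]: det = -2·-2 − (2)² = 0, trace = -4.
det = 0 so one eigenvalue is zero; the form is semidefinite with the sign of the trace.
⟨·,·⟩ is an inner product exactly when A is positive definite.

no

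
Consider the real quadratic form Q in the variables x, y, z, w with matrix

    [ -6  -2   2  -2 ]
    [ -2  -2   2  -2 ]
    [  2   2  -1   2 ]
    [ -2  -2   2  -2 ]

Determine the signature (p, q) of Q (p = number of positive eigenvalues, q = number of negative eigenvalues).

(1, 2)

Symmetric row and column elimination reduces A to a congruent diagonal form with pivots -6, -4/3, 1, 0.
So there are 1 positive, 2 negative, 1 zero pivots.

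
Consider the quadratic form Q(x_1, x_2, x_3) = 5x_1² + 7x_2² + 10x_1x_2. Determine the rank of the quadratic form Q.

2

The symmetric matrix is A = [[5, 5, 0], [5, 7, 0], [0, 0, 0]].
Row-reducing A symmetrically gives the diagonal entries 5, 2, 0.
Counting signs: 2 positive, 1 zero.
The rank is the number of nonzero pivots: 2.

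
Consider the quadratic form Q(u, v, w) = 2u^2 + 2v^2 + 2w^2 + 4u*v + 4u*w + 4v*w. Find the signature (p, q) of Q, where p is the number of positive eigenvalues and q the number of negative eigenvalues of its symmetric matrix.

Write A = [[2, 2, 2], [2, 2, 2], [2, 2, 2]].
Applying the same elementary operations to the rows and columns of A produces a congruent diagonal matrix with entries 2, 0, 0.
That gives 1 positive, 2 zero pivots.

(1, 0)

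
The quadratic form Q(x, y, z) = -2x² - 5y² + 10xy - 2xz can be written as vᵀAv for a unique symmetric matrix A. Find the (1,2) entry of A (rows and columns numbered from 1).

5

The coefficient of x·y in Q is 10. For a symmetric A this equals A[1,2] + A[2,1] = 2·A[1,2].
So A[1,2] = 10/2 = 5.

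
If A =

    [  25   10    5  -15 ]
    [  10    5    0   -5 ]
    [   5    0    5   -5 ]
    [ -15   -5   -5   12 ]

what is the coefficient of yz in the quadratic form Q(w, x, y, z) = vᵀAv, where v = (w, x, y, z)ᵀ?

The coefficient of yz is A[3,4] + A[4,3] = 2·(-5) = -10.

-10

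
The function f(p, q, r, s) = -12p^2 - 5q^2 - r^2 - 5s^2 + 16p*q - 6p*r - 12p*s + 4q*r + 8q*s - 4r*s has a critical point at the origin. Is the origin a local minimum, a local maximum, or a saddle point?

The Hessian at the origin is H = [[-24, 16, -6, -12], [16, -10, 4, 8], [-6, 4, -2, -4], [-12, 8, -4, -10]].
Congruent diagonalization of H (simultaneous row and column reduction) yields pivots -24, 2/3, -1/2, -2.
That gives 1 positive, 3 negative pivots.
H is indefinite, so the origin is a saddle point.

saddle point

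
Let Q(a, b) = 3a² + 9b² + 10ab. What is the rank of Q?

2

The symmetric matrix is A = [[3, 5], [5, 9]].
Row-reducing A symmetrically gives the diagonal entries 3, 2/3.
So there are 2 positive pivots.
The rank is the number of nonzero pivots: 2.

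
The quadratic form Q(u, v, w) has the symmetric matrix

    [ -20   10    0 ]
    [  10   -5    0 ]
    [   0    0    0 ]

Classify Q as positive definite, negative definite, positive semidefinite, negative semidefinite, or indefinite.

Congruent diagonalization of A (simultaneous row and column reduction) yields pivots -20, 0, 0.
Counting signs: 1 negative, 2 zero.
Hence Q is negative semidefinite.

negative semidefinite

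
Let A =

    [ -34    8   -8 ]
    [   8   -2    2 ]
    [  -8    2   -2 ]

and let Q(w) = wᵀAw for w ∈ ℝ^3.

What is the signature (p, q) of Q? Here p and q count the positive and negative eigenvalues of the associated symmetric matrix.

(0, 2)

Applying the same elementary operations to the rows and columns of A produces a congruent diagonal matrix with entries -34, -2/17, 0.
Counting signs: 2 negative, 1 zero.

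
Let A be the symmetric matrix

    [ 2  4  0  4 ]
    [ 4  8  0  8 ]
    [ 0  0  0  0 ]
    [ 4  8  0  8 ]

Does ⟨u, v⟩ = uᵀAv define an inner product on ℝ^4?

no

Symmetric row and column elimination reduces A to a congruent diagonal form with pivots 2, 0, 0, 0.
That gives 1 positive, 3 zero pivots.
Hence Q is positive semidefinite.
⟨·,·⟩ is an inner product exactly when A is positive definite.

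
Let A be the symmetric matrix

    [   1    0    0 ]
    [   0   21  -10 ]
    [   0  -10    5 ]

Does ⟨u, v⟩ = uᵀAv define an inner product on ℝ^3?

Leading principal minors: Δ_1 = 1, Δ_2 = 21, Δ_3 = 5.
All leading principal minors are positive, so by Sylvester's criterion Q is positive definite.
⟨·,·⟩ is an inner product exactly when A is positive definite.

yes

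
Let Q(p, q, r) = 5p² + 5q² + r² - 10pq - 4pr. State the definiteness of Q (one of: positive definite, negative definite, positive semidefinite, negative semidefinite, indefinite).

The symmetric matrix is A = [[5, -5, -2], [-5, 5, 0], [-2, 0, 1]].
A is congruent to a diagonal matrix with 2 positive, 1 negative and 0 zero entries, so Q is indefinite.

indefinite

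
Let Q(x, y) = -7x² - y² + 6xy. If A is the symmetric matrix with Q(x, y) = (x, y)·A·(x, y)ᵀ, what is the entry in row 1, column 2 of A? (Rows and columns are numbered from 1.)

The coefficient of x·y in Q is 6. For a symmetric A this equals A[1,2] + A[2,1] = 2·A[1,2].
So A[1,2] = 6/2 = 3.

3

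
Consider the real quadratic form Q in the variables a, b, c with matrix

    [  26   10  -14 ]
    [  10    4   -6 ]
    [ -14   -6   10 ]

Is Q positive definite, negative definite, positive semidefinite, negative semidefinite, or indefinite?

positive semidefinite

Row-reducing A symmetrically gives the diagonal entries 26, 2/13, 0.
So there are 2 positive, 1 zero pivots.
Hence Q is positive semidefinite.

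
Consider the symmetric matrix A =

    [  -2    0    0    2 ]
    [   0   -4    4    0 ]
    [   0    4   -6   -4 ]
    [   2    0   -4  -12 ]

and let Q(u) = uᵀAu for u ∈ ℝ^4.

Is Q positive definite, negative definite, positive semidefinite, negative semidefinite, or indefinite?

An LDLᵀ factorisation of A has diagonal entries -2, -4, -2, -2.
That gives 4 negative pivots.
Hence Q is negative definite.

negative definite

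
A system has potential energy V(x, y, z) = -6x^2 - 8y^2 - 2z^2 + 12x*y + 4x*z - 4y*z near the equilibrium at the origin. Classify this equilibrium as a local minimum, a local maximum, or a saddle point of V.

local maximum

The Hessian at the origin is H = [[-12, 12, 4], [12, -16, -4], [4, -4, -4]].
An LDLᵀ factorisation of H has diagonal entries -12, -4, -8/3.
Counting signs: 3 negative.
H is negative definite, so the origin is a strict local maximum.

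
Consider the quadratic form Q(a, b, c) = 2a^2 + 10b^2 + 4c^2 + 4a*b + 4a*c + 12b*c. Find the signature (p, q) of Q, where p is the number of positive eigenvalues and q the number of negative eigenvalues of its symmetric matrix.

(2, 0)

The symmetric matrix is A = [[2, 2, 2], [2, 10, 6], [2, 6, 4]].
Row-reducing A symmetrically gives the diagonal entries 2, 8, 0.
Counting signs: 2 positive, 1 zero.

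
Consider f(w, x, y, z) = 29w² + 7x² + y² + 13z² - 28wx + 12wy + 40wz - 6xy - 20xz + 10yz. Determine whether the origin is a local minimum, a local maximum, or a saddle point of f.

saddle point

The Hessian at the origin is H = [[58, -28, 12, 40], [-28, 14, -6, -20], [12, -6, 2, 10], [40, -20, 10, 26]].
Row-reducing H symmetrically gives the diagonal entries 58, 14/29, -4/7, 1.
Counting signs: 3 positive, 1 negative.
H is indefinite, so the origin is a saddle point.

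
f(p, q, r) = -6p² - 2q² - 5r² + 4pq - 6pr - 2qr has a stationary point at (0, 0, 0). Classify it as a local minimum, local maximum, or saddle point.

local maximum

The Hessian at the origin is H = [[-12, 4, -6], [4, -4, -2], [-6, -2, -10]].
Congruent diagonalization of H (simultaneous row and column reduction) yields pivots -12, -8/3, -1.
Counting signs: 3 negative.
H is negative definite, so the origin is a strict local maximum.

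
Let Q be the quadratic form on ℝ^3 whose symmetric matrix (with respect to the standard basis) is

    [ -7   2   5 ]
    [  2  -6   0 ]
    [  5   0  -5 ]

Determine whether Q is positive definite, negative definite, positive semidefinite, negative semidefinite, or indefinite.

negative definite

Row-reducing A symmetrically gives the diagonal entries -7, -38/7, -20/19.
That gives 3 negative pivots.
Hence Q is negative definite.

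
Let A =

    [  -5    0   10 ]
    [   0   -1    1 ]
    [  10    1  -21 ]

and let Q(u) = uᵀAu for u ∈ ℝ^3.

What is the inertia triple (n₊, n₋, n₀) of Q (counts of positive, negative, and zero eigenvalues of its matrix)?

(0, 2, 1)

Row-reducing A symmetrically gives the diagonal entries -5, -1, 0.
So there are 2 negative, 1 zero pivots.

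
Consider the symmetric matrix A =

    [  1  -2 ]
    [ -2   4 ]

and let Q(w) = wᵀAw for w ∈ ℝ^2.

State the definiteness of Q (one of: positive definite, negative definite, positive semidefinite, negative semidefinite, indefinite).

Applying the same elementary operations to the rows and columns of A produces a congruent diagonal matrix with entries 1, 0.
Counting signs: 1 positive, 1 zero.
Hence Q is positive semidefinite.

positive semidefinite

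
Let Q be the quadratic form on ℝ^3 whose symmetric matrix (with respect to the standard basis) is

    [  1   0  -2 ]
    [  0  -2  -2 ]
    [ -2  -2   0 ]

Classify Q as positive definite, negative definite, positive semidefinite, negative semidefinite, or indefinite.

Congruent diagonalization of A (simultaneous row and column reduction) yields pivots 1, -2, -2.
Counting signs: 1 positive, 2 negative.
Hence Q is indefinite.

indefinite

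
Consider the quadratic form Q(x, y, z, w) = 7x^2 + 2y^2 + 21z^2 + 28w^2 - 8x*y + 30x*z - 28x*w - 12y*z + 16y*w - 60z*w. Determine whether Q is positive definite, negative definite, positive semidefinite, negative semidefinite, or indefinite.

indefinite

The associated matrix is A = [[7, -4, 15, -14], [-4, 2, -6, 8], [15, -6, 21, -30], [-14, 8, -30, 28]].
Row-reducing A symmetrically gives the diagonal entries 7, -2/7, 12, 0.
Counting signs: 2 positive, 1 negative, 1 zero.
Hence Q is indefinite.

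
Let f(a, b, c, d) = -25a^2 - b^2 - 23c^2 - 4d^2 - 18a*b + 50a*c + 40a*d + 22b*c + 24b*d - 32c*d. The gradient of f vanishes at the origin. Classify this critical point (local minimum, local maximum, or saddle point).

saddle point

The Hessian at the origin is H = [[-50, -18, 50, 40], [-18, -2, 22, 24], [50, 22, -46, -32], [40, 24, -32, -8]].
Symmetric row and column elimination reduces H to a congruent diagonal form with pivots -50, 112/25, 3/7, 8/3.
So there are 3 positive, 1 negative pivots.
H is indefinite, so the origin is a saddle point.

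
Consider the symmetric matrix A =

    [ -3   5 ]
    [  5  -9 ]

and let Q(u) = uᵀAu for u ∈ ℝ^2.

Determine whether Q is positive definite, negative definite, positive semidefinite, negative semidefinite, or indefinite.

negative definite

Leading principal minors: Δ_1 = -3, Δ_2 = 2.
The signs alternate starting with Δ_1 < 0, so by Sylvester's criterion Q is negative definite.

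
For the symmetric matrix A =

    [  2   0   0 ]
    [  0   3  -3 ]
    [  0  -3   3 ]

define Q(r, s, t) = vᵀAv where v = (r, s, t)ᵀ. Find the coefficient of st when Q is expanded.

-6

The coefficient of st is A[2,3] + A[3,2] = 2·(-3) = -6.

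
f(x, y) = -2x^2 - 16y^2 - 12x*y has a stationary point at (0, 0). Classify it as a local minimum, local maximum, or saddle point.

The Hessian at the origin is H = [[-4, -12], [-12, -32]].
det H = -4·-32 − (-12)² = -16 < 0, so H is indefinite.
Therefore the origin is a saddle point.

saddle point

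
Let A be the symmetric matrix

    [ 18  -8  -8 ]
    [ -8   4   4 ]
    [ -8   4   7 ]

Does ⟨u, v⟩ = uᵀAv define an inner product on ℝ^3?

Leading principal minors: Δ_1 = 18, Δ_2 = 8, Δ_3 = 24.
All leading principal minors are positive, so by Sylvester's criterion Q is positive definite.
⟨·,·⟩ is an inner product exactly when A is positive definite.

yes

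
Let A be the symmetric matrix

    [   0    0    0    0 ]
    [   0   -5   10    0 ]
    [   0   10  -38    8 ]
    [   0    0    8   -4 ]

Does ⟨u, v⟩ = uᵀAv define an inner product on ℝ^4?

Applying the same elementary operations to the rows and columns of A produces a congruent diagonal matrix with entries 0, -5, -18, -4/9.
Counting signs: 3 negative, 1 zero.
Hence Q is negative semidefinite.
⟨·,·⟩ is an inner product exactly when A is positive definite.

no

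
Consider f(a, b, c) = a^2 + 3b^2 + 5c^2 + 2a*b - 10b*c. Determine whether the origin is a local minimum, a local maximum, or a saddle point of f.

saddle point

The Hessian at the origin is H = [[2, 2, 0], [2, 6, -10], [0, -10, 10]].
An LDLᵀ factorisation of H has diagonal entries 2, 4, -15.
Counting signs: 2 positive, 1 negative.
H is indefinite, so the origin is a saddle point.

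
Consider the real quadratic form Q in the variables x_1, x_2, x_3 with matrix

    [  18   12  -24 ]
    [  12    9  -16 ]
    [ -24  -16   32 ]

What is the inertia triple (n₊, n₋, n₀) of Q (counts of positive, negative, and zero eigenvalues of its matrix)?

(2, 0, 1)

Applying the same elementary operations to the rows and columns of A produces a congruent diagonal matrix with entries 18, 1, 0.
Counting signs: 2 positive, 1 zero.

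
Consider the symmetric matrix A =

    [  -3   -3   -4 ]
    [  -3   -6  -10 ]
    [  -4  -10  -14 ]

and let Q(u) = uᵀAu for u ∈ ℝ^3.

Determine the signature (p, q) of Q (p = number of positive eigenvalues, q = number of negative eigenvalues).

(1, 2)

Applying the same elementary operations to the rows and columns of A produces a congruent diagonal matrix with entries -3, -3, 10/3.
So there are 1 positive, 2 negative pivots.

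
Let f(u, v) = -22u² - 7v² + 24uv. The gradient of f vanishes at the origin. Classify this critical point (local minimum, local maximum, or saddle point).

The Hessian at the origin is H = [[-44, 24], [24, -14]].
det H = -44·-14 − (24)² = 40 > 0 and H[1,1] = -44 < 0, so H is negative definite.
Therefore the origin is a local maximum.

local maximum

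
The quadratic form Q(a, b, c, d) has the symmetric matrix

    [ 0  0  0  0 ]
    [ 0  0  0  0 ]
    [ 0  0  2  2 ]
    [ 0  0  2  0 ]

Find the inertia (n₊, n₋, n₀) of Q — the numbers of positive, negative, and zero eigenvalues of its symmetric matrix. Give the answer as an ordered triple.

Row-reducing A symmetrically gives the diagonal entries 0, 0, 2, -2.
Counting signs: 1 positive, 1 negative, 2 zero.

(1, 1, 2)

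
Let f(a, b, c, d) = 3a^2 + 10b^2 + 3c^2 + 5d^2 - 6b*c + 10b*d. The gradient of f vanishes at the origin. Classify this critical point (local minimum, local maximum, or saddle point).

The Hessian at the origin is H = [[6, 0, 0, 0], [0, 20, -6, 10], [0, -6, 6, 0], [0, 10, 0, 10]].
Symmetric row and column elimination reduces H to a congruent diagonal form with pivots 6, 20, 21/5, 20/7.
That gives 4 positive pivots.
H is positive definite, so the origin is a strict local minimum.

local minimum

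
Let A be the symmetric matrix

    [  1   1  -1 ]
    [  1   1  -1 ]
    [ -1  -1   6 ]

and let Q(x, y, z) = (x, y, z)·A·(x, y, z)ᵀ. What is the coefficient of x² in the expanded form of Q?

The coefficient of x² is the diagonal entry A[1,1] = 1.

1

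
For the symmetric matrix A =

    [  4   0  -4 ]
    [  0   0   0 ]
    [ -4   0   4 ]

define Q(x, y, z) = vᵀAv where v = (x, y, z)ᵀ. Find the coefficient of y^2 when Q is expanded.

0

The coefficient of y^2 is the diagonal entry A[2,2] = 0.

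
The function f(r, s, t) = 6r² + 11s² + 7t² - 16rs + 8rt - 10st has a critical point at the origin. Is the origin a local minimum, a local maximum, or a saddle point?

The Hessian at the origin is H = [[12, -16, 8], [-16, 22, -10], [8, -10, 14]].
Row-reducing H symmetrically gives the diagonal entries 12, 2/3, 8.
So there are 3 positive pivots.
H is positive definite, so the origin is a strict local minimum.

local minimum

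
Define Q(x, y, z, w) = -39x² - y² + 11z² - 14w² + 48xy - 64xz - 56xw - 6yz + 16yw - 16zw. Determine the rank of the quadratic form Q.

4

The associated matrix is A = [[-39, 24, -32, -28], [24, -1, -3, 8], [-32, -3, 11, -8], [-28, 8, -8, -14]].
Applying the same elementary operations to the rows and columns of A produces a congruent diagonal matrix with entries -39, 179/13, -76/537, 6/19.
That gives 2 positive, 2 negative pivots.
The rank is the number of nonzero pivots: 4.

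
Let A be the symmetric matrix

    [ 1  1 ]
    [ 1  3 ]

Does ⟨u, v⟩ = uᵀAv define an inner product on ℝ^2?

Leading principal minors: Δ_1 = 1, Δ_2 = 2.
All leading principal minors are positive, so by Sylvester's criterion Q is positive definite.
⟨·,·⟩ is an inner product exactly when A is positive definite.

yes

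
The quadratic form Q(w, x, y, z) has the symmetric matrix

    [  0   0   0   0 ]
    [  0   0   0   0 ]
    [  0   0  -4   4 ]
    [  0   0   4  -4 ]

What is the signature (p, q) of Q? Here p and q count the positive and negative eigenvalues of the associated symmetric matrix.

(0, 1)

Row-reducing A symmetrically gives the diagonal entries 0, 0, -4, 0.
Counting signs: 1 negative, 3 zero.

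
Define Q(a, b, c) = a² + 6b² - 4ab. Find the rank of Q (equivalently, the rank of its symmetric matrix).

The associated matrix is A = [[1, -2, 0], [-2, 6, 0], [0, 0, 0]].
Row-reducing A symmetrically gives the diagonal entries 1, 2, 0.
So there are 2 positive, 1 zero pivots.
The rank is the number of nonzero pivots: 2.

2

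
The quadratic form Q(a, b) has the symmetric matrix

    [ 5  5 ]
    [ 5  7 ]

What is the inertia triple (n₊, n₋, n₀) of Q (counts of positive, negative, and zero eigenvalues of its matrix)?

Congruent diagonalization of A (simultaneous row and column reduction) yields pivots 5, 2.
That gives 2 positive pivots.

(2, 0, 0)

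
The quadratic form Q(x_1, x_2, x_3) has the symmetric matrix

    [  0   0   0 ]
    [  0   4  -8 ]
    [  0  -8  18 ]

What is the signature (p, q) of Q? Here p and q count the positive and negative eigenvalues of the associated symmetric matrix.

Symmetric row and column elimination reduces A to a congruent diagonal form with pivots 0, 4, 2.
Counting signs: 2 positive, 1 zero.

(2, 0)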